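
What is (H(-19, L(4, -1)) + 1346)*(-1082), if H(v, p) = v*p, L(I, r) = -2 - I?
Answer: -1579720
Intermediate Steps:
H(v, p) = p*v
(H(-19, L(4, -1)) + 1346)*(-1082) = ((-2 - 1*4)*(-19) + 1346)*(-1082) = ((-2 - 4)*(-19) + 1346)*(-1082) = (-6*(-19) + 1346)*(-1082) = (114 + 1346)*(-1082) = 1460*(-1082) = -1579720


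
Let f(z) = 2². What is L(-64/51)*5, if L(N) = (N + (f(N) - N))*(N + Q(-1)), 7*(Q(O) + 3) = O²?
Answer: -29360/357 ≈ -82.241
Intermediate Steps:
f(z) = 4
Q(O) = -3 + O²/7
L(N) = -80/7 + 4*N (L(N) = (N + (4 - N))*(N + (-3 + (⅐)*(-1)²)) = 4*(N + (-3 + (⅐)*1)) = 4*(N + (-3 + ⅐)) = 4*(N - 20/7) = 4*(-20/7 + N) = -80/7 + 4*N)
L(-64/51)*5 = (-80/7 + 4*(-64/51))*5 = (-80/7 - 256/51)*5 = -5872/357*5 = -29360/357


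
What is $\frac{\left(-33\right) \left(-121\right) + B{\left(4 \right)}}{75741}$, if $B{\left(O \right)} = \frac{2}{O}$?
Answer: $\frac{7987}{151482} \approx 0.052726$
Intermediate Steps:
$\frac{\left(-33\right) \left(-121\right) + B{\left(4 \right)}}{75741} = \frac{\left(-33\right) \left(-121\right) + \frac{2}{4}}{75741} = \left(3993 + 2 \cdot \frac{1}{4}\right) \frac{1}{75741} = \left(3993 + \frac{1}{2}\right) \frac{1}{75741} = \frac{7987}{2} \cdot \frac{1}{75741} = \frac{7987}{151482}$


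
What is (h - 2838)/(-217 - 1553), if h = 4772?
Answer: -967/885 ≈ -1.0927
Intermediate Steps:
(h - 2838)/(-217 - 1553) = (4772 - 2838)/(-217 - 1553) = 1934/(-1770) = 1934*(-1/1770) = -967/885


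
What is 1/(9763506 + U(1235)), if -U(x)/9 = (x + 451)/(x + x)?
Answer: 1235/12057922323 ≈ 1.0242e-7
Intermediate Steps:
U(x) = -9*(451 + x)/(2*x) (U(x) = -9*(x + 451)/(x + x) = -9*(451 + x)/(2*x))
1/(9763506 + U(1235)) = 1/(9763506 + (9/2)*(-451 - 1*1235)/1235) = 1/(9763506 + (9/2)*(1/1235)*(-451 - 1235)) = 1/(9763506 + (9/2)*(1/1235)*(-1686)) = 1/(9763506 - 7587/1235) = 1/(12057922323/1235) = 1235/12057922323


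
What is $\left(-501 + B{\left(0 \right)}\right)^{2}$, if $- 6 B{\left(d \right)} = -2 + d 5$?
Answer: $\frac{2256004}{9} \approx 2.5067 \cdot 10^{5}$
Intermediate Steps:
$B{\left(d \right)} = \frac{1}{3} - \frac{5 d}{6}$ ($B{\left(d \right)} = - \frac{-2 + d 5}{6} = - \frac{-2 + 5 d}{6} = \frac{1}{3} - \frac{5 d}{6}$)
$\left(-501 + B{\left(0 \right)}\right)^{2} = \left(-501 + \left(\frac{1}{3} - 0\right)\right)^{2} = \left(-501 + \left(\frac{1}{3} + 0\right)\right)^{2} = \left(-501 + \frac{1}{3}\right)^{2} = \left(- \frac{1502}{3}\right)^{2} = \frac{2256004}{9}$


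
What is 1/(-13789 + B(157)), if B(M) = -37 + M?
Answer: -1/13669 ≈ -7.3158e-5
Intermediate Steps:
1/(-13789 + B(157)) = 1/(-13789 + (-37 + 157)) = 1/(-13789 + 120) = 1/(-13669) = -1/13669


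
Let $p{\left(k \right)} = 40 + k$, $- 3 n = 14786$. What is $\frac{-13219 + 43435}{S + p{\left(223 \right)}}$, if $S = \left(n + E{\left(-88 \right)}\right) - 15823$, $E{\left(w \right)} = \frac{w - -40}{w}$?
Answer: $- \frac{249282}{169027} \approx -1.4748$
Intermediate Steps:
$n = - \frac{14786}{3}$ ($n = \left(- \frac{1}{3}\right) 14786 = - \frac{14786}{3} \approx -4928.7$)
$E{\left(w \right)} = \frac{40 + w}{w}$ ($E{\left(w \right)} = \frac{w + 40}{w} = \frac{40 + w}{w}$)
$S = - \frac{684787}{33}$ ($S = \left(- \frac{14786}{3} + \frac{40 - 88}{-88}\right) - 15823 = \left(- \frac{14786}{3} - - \frac{6}{11}\right) - 15823 = \left(- \frac{14786}{3} + \frac{6}{11}\right) - 15823 = - \frac{162628}{33} - 15823 = - \frac{684787}{33} \approx -20751.0$)
$\frac{-13219 + 43435}{S + p{\left(223 \right)}} = \frac{-13219 + 43435}{- \frac{684787}{33} + \left(40 + 223\right)} = \frac{30216}{- \frac{684787}{33} + 263} = \frac{30216}{- \frac{676108}{33}} = 30216 \left(- \frac{33}{676108}\right) = - \frac{249282}{169027}$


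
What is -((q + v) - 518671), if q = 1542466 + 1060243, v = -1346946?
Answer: -737092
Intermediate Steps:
q = 2602709
-((q + v) - 518671) = -((2602709 - 1346946) - 518671) = -(1255763 - 518671) = -1*737092 = -737092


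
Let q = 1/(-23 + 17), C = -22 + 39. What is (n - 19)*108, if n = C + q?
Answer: -234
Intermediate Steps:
C = 17
q = -1/6 (q = 1/(-6) = -1/6 ≈ -0.16667)
n = 101/6 (n = 17 - 1/6 = 101/6 ≈ 16.833)
(n - 19)*108 = (101/6 - 19)*108 = -13/6*108 = -234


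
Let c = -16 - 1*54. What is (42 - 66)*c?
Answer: 1680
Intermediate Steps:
c = -70 (c = -16 - 54 = -70)
(42 - 66)*c = (42 - 66)*(-70) = -24*(-70) = 1680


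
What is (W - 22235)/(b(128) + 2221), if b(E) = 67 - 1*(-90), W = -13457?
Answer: -17846/1189 ≈ -15.009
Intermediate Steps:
b(E) = 157 (b(E) = 67 + 90 = 157)
(W - 22235)/(b(128) + 2221) = (-13457 - 22235)/(157 + 2221) = -35692/2378 = -35692*1/2378 = -17846/1189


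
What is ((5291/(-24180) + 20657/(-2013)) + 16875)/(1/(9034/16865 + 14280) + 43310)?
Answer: 2534604965600542871/6509153254532562150 ≈ 0.38939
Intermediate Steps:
((5291/(-24180) + 20657/(-2013)) + 16875)/(1/(9034/16865 + 14280) + 43310) = ((5291*(-1/24180) + 20657*(-1/2013)) + 16875)/(1/(9034*(1/16865) + 14280) + 43310) = ((-407/1860 - 20657/2013) + 16875)/(1/(9034/16865 + 14280) + 43310) = (-13080437/1248060 + 16875)/(1/(240841234/16865) + 43310) = 21047932063/(1248060*(16865/240841234 + 43310)) = 21047932063/(1248060*(10430833861405/240841234)) = (21047932063/1248060)*(240841234/10430833861405) = 2534604965600542871/6509153254532562150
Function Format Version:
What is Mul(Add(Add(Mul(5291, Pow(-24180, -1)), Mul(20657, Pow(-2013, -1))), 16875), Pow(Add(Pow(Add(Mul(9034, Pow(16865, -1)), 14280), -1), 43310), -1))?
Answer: Rational(2534604965600542871, 6509153254532562150) ≈ 0.38939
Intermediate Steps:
Mul(Add(Add(Mul(5291, Pow(-24180, -1)), Mul(20657, Pow(-2013, -1))), 16875), Pow(Add(Pow(Add(Mul(9034, Pow(16865, -1)), 14280), -1), 43310), -1)) = Mul(Add(Add(Mul(5291, Rational(-1, 24180)), Mul(20657, Rational(-1, 2013))), 16875), Pow(Add(Pow(Add(Mul(9034, Rational(1, 16865)), 14280), -1), 43310), -1)) = Mul(Add(Add(Rational(-407, 1860), Rational(-20657, 2013)), 16875), Pow(Add(Pow(Add(Rational(9034, 16865), 14280), -1), 43310), -1)) = Mul(Add(Rational(-13080437, 1248060), 16875), Pow(Add(Pow(Rational(240841234, 16865), -1), 43310), -1)) = Mul(Rational(21047932063, 1248060), Pow(Add(Rational(16865, 240841234), 43310), -1)) = Mul(Rational(21047932063, 1248060), Pow(Rational(10430833861405, 240841234), -1)) = Mul(Rational(21047932063, 1248060), Rational(240841234, 10430833861405)) = Rational(2534604965600542871, 6509153254532562150)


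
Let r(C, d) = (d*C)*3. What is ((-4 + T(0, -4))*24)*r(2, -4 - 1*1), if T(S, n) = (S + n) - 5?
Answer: 9360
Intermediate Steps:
T(S, n) = -5 + S + n
r(C, d) = 3*C*d (r(C, d) = (C*d)*3 = 3*C*d)
((-4 + T(0, -4))*24)*r(2, -4 - 1*1) = ((-4 + (-5 + 0 - 4))*24)*(3*2*(-4 - 1*1)) = ((-4 - 9)*24)*(3*2*(-4 - 1)) = (-13*24)*(3*2*(-5)) = -312*(-30) = 9360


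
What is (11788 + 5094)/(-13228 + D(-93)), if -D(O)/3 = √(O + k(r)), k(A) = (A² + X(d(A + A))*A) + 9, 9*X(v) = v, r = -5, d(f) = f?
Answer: -223315096/174980465 + 16882*I*√481/174980465 ≈ -1.2762 + 0.002116*I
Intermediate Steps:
X(v) = v/9
k(A) = 9 + 11*A²/9 (k(A) = (A² + ((A + A)/9)*A) + 9 = (A² + ((2*A)/9)*A) + 9 = (A² + (2*A/9)*A) + 9 = (A² + 2*A²/9) + 9 = 11*A²/9 + 9 = 9 + 11*A²/9)
D(O) = -3*√(356/9 + O) (D(O) = -3*√(O + (9 + (11/9)*(-5)²)) = -3*√(O + (9 + (11/9)*25)) = -3*√(O + (9 + 275/9)) = -3*√(O + 356/9) = -3*√(356/9 + O))
(11788 + 5094)/(-13228 + D(-93)) = (11788 + 5094)/(-13228 - √(356 + 9*(-93))) = 16882/(-13228 - √(356 - 837)) = 16882/(-13228 - √(-481)) = 16882/(-13228 - I*√481)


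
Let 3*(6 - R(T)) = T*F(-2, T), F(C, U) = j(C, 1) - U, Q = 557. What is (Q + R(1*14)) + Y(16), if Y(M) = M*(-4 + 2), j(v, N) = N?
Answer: 1775/3 ≈ 591.67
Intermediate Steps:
Y(M) = -2*M (Y(M) = M*(-2) = -2*M)
F(C, U) = 1 - U
R(T) = 6 - T*(1 - T)/3
(Q + R(1*14)) + Y(16) = (557 + (6 + (1*14)*(-1 + 1*14)/3)) - 2*16 = (557 + (6 + (1/3)*14*(-1 + 14))) - 32 = (557 + (6 + (1/3)*14*13)) - 32 = (557 + (6 + 182/3)) - 32 = (557 + 200/3) - 32 = 1871/3 - 32 = 1775/3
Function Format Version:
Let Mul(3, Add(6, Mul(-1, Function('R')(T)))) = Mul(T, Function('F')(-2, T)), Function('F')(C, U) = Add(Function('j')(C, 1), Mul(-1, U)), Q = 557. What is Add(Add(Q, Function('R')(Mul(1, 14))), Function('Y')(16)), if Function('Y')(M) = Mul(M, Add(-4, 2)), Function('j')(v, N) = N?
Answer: Rational(1775, 3) ≈ 591.67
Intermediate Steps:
Function('Y')(M) = Mul(-2, M) (Function('Y')(M) = Mul(M, -2) = Mul(-2, M))
Function('F')(C, U) = Add(1, Mul(-1, U))
Function('R')(T) = Add(6, Mul(Rational(-1, 3), T, Add(1, Mul(-1, T)))) (Function('R')(T) = Add(6, Mul(Rational(-1, 3), Mul(T, Add(1, Mul(-1, T))))) = Add(6, Mul(Rational(-1, 3), T, Add(1, Mul(-1, T)))))
Add(Add(Q, Function('R')(Mul(1, 14))), Function('Y')(16)) = Add(Add(557, Add(6, Mul(Rational(1, 3), Mul(1, 14), Add(-1, Mul(1, 14))))), Mul(-2, 16)) = Add(Add(557, Add(6, Mul(Rational(1, 3), 14, Add(-1, 14)))), -32) = Add(Add(557, Add(6, Mul(Rational(1, 3), 14, 13))), -32) = Add(Add(557, Add(6, Rational(182, 3))), -32) = Add(Add(557, Rational(200, 3)), -32) = Add(Rational(1871, 3), -32) = Rational(1775, 3)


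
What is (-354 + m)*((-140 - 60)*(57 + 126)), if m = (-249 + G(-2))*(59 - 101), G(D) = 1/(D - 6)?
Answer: -369998550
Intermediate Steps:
G(D) = 1/(-6 + D)
m = 41853/4 (m = (-249 + 1/(-6 - 2))*(59 - 101) = (-249 + 1/(-8))*(-42) = (-249 - ⅛)*(-42) = -1993/8*(-42) = 41853/4 ≈ 10463.)
(-354 + m)*((-140 - 60)*(57 + 126)) = (-354 + 41853/4)*((-140 - 60)*(57 + 126)) = 40437*(-200*183)/4 = (40437/4)*(-36600) = -369998550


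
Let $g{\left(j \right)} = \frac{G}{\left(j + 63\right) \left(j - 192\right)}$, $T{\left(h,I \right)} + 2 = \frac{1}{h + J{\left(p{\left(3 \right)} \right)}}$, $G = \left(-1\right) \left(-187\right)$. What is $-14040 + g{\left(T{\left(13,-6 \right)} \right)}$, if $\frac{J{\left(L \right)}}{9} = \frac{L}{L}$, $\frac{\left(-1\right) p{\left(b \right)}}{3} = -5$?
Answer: $- \frac{4732791044}{337093} \approx -14040.0$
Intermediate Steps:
$G = 187$
$p{\left(b \right)} = 15$ ($p{\left(b \right)} = \left(-3\right) \left(-5\right) = 15$)
$J{\left(L \right)} = 9$ ($J{\left(L \right)} = 9 \frac{L}{L} = 9 \cdot 1 = 9$)
$T{\left(h,I \right)} = -2 + \frac{1}{9 + h}$ ($T{\left(h,I \right)} = -2 + \frac{1}{h + 9} = -2 + \frac{1}{9 + h}$)
$g{\left(j \right)} = \frac{187}{\left(-192 + j\right) \left(63 + j\right)}$ ($g{\left(j \right)} = \frac{187}{\left(j + 63\right) \left(j - 192\right)} = \frac{187}{\left(63 + j\right) \left(-192 + j\right)} = \frac{187}{\left(-192 + j\right) \left(63 + j\right)}$)
$-14040 + g{\left(T{\left(13,-6 \right)} \right)} = -14040 + \frac{187}{-12096 + \left(\frac{-17 - 26}{9 + 13}\right)^{2} - 129 \frac{-17 - 26}{9 + 13}} = -14040 + \frac{187}{-12096 + \left(\frac{-17 - 26}{22}\right)^{2} - 129 \frac{-17 - 26}{22}} = -14040 + \frac{187}{-12096 + \left(\frac{1}{22} \left(-43\right)\right)^{2} - 129 \cdot \frac{1}{22} \left(-43\right)} = -14040 + \frac{187}{-12096 + \left(- \frac{43}{22}\right)^{2} - - \frac{5547}{22}} = -14040 + \frac{187}{-12096 + \frac{1849}{484} + \frac{5547}{22}} = -14040 + \frac{187}{- \frac{5730581}{484}} = -14040 + 187 \left(- \frac{484}{5730581}\right) = -14040 - \frac{5324}{337093} = - \frac{4732791044}{337093}$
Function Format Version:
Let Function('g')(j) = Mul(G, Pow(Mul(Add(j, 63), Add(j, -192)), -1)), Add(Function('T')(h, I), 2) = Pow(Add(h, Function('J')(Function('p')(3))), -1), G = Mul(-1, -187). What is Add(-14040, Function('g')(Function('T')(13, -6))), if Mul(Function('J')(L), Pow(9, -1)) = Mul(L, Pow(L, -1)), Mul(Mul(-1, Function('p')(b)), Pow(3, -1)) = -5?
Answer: Rational(-4732791044, 337093) ≈ -14040.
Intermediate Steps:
G = 187
Function('p')(b) = 15 (Function('p')(b) = Mul(-3, -5) = 15)
Function('J')(L) = 9 (Function('J')(L) = Mul(9, Mul(L, Pow(L, -1))) = Mul(9, 1) = 9)
Function('T')(h, I) = Add(-2, Pow(Add(9, h), -1)) (Function('T')(h, I) = Add(-2, Pow(Add(h, 9), -1)) = Add(-2, Pow(Add(9, h), -1)))
Function('g')(j) = Mul(187, Pow(Add(-192, j), -1), Pow(Add(63, j), -1)) (Function('g')(j) = Mul(187, Pow(Mul(Add(j, 63), Add(j, -192)), -1)) = Mul(187, Pow(Mul(Add(63, j), Add(-192, j)), -1)) = Mul(187, Pow(Mul(Add(-192, j), Add(63, j)), -1)) = Mul(187, Mul(Pow(Add(-192, j), -1), Pow(Add(63, j), -1))) = Mul(187, Pow(Add(-192, j), -1), Pow(Add(63, j), -1)))
Add(-14040, Function('g')(Function('T')(13, -6))) = Add(-14040, Mul(187, Pow(Add(-12096, Pow(Mul(Pow(Add(9, 13), -1), Add(-17, Mul(-2, 13))), 2), Mul(-129, Mul(Pow(Add(9, 13), -1), Add(-17, Mul(-2, 13))))), -1))) = Add(-14040, Mul(187, Pow(Add(-12096, Pow(Mul(Pow(22, -1), Add(-17, -26)), 2), Mul(-129, Mul(Pow(22, -1), Add(-17, -26)))), -1))) = Add(-14040, Mul(187, Pow(Add(-12096, Pow(Mul(Rational(1, 22), -43), 2), Mul(-129, Mul(Rational(1, 22), -43))), -1))) = Add(-14040, Mul(187, Pow(Add(-12096, Pow(Rational(-43, 22), 2), Mul(-129, Rational(-43, 22))), -1))) = Add(-14040, Mul(187, Pow(Add(-12096, Rational(1849, 484), Rational(5547, 22)), -1))) = Add(-14040, Mul(187, Pow(Rational(-5730581, 484), -1))) = Add(-14040, Mul(187, Rational(-484, 5730581))) = Add(-14040, Rational(-5324, 337093)) = Rational(-4732791044, 337093)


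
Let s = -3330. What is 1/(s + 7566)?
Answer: 1/4236 ≈ 0.00023607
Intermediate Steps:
1/(s + 7566) = 1/(-3330 + 7566) = 1/4236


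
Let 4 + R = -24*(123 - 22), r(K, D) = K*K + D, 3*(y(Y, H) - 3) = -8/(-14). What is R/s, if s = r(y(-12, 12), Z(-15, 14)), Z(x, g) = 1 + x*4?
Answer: 535374/10765 ≈ 49.733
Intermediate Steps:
y(Y, H) = 67/21 (y(Y, H) = 3 + (-8/(-14))/3 = 3 + (-8*(-1/14))/3 = 3 + (1/3)*(4/7) = 3 + 4/21 = 67/21)
Z(x, g) = 1 + 4*x
r(K, D) = D + K**2 (r(K, D) = K**2 + D = D + K**2)
s = -21530/441 (s = (1 + 4*(-15)) + (67/21)**2 = (1 - 60) + 4489/441 = -59 + 4489/441 = -21530/441 ≈ -48.821)
R = -2428 (R = -4 - 24*(123 - 22) = -4 - 24*101 = -4 - 2424 = -2428)
R/s = -2428/(-21530/441) = -2428*(-441/21530) = 535374/10765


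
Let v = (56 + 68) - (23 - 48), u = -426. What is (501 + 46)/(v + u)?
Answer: -547/277 ≈ -1.9747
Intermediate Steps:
v = 149 (v = 124 - 1*(-25) = 124 + 25 = 149)
(501 + 46)/(v + u) = (501 + 46)/(149 - 426) = 547/(-277) = 547*(-1/277) = -547/277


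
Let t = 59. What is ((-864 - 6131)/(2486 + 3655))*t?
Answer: -412705/6141 ≈ -67.205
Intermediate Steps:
((-864 - 6131)/(2486 + 3655))*t = ((-864 - 6131)/(2486 + 3655))*59 = -6995/6141*59 = -412705/6141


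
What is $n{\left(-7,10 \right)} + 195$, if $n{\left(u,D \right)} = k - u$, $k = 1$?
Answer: $203$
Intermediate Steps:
$n{\left(u,D \right)} = 1 - u$
$n{\left(-7,10 \right)} + 195 = \left(1 - -7\right) + 195 = \left(1 + 7\right) + 195 = 8 + 195 = 203$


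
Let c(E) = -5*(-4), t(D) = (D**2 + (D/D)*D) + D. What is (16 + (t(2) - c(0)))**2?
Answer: 16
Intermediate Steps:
t(D) = D**2 + 2*D (t(D) = (D**2 + 1*D) + D = (D**2 + D) + D = (D + D**2) + D = D**2 + 2*D)
c(E) = 20
(16 + (t(2) - c(0)))**2 = (16 + (2*(2 + 2) - 1*20))**2 = (16 + (2*4 - 20))**2 = (16 + (8 - 20))**2 = (16 - 12)**2 = 4**2 = 16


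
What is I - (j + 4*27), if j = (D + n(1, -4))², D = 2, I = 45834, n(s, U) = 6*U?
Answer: 45242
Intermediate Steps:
j = 484 (j = (2 + 6*(-4))² = (2 - 24)² = (-22)² = 484)
I - (j + 4*27) = 45834 - (484 + 4*27) = 45834 - (484 + 108) = 45834 - 1*592 = 45834 - 592 = 45242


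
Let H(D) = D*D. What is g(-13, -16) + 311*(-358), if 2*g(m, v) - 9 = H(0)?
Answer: -222667/2 ≈ -1.1133e+5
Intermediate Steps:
H(D) = D**2
g(m, v) = 9/2 (g(m, v) = 9/2 + (1/2)*0**2 = 9/2 + (1/2)*0 = 9/2 + 0 = 9/2)
g(-13, -16) + 311*(-358) = 9/2 + 311*(-358) = 9/2 - 111338 = -222667/2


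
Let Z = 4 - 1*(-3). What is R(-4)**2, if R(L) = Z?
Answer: 49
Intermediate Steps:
Z = 7 (Z = 4 + 3 = 7)
R(L) = 7
R(-4)**2 = 7**2 = 49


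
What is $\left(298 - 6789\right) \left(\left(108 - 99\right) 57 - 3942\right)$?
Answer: $22257639$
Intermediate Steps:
$\left(298 - 6789\right) \left(\left(108 - 99\right) 57 - 3942\right) = - 6491 \left(9 \cdot 57 - 3942\right) = - 6491 \left(513 - 3942\right) = \left(-6491\right) \left(-3429\right) = 22257639$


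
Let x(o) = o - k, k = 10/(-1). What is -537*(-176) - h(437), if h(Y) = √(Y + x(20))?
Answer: 94512 - √467 ≈ 94490.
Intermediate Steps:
k = -10 (k = 10*(-1) = -10)
x(o) = 10 + o (x(o) = o - 1*(-10) = o + 10 = 10 + o)
h(Y) = √(30 + Y) (h(Y) = √(Y + (10 + 20)) = √(Y + 30) = √(30 + Y))
-537*(-176) - h(437) = -537*(-176) - √(30 + 437) = 94512 - √467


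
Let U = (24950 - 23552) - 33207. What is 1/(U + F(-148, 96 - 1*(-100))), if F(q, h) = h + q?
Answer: -1/31761 ≈ -3.1485e-5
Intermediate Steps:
U = -31809 (U = 1398 - 33207 = -31809)
1/(U + F(-148, 96 - 1*(-100))) = 1/(-31809 + ((96 - 1*(-100)) - 148)) = 1/(-31809 + ((96 + 100) - 148)) = 1/(-31809 + (196 - 148)) = 1/(-31809 + 48) = 1/(-31761) = -1/31761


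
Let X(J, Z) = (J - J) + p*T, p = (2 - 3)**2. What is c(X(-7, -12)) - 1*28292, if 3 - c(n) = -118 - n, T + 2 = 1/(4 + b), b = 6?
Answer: -281729/10 ≈ -28173.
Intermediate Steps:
p = 1 (p = (-1)**2 = 1)
T = -19/10 (T = -2 + 1/(4 + 6) = -2 + 1/10 = -19/10 ≈ -1.9000)
X(J, Z) = -19/10 (X(J, Z) = (J - J) + 1*(-19/10) = 0 - 19/10 = -19/10)
c(n) = 121 + n (c(n) = 3 - (-118 - n) = 3 + (118 + n) = 121 + n)
c(X(-7, -12)) - 1*28292 = (121 - 19/10) - 1*28292 = 1191/10 - 28292 = -281729/10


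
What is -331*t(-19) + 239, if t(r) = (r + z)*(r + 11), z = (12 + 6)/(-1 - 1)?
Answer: -73905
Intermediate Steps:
z = -9 (z = 18/(-2) = 18*(-½) = -9)
t(r) = (-9 + r)*(11 + r) (t(r) = (r - 9)*(r + 11) = (-9 + r)*(11 + r))
-331*t(-19) + 239 = -331*(-99 + (-19)² + 2*(-19)) + 239 = -331*(-99 + 361 - 38) + 239 = -331*224 + 239 = -74144 + 239 = -73905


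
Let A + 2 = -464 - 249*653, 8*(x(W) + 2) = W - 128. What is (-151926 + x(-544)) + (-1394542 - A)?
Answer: -1383491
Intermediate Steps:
x(W) = -18 + W/8 (x(W) = -2 + (W - 128)/8 = -2 + (-128 + W)/8 = -2 + (-16 + W/8) = -18 + W/8)
A = -163063 (A = -2 + (-464 - 249*653) = -2 + (-464 - 162597) = -2 - 163061 = -163063)
(-151926 + x(-544)) + (-1394542 - A) = (-151926 + (-18 + (⅛)*(-544))) + (-1394542 - 1*(-163063)) = (-151926 + (-18 - 68)) + (-1394542 + 163063) = (-151926 - 86) - 1231479 = -152012 - 1231479 = -1383491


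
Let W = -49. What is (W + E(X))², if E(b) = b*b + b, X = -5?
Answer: 841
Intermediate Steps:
E(b) = b + b² (E(b) = b² + b = b + b²)
(W + E(X))² = (-49 - 5*(1 - 5))² = (-49 - 5*(-4))² = (-49 + 20)² = (-29)² = 841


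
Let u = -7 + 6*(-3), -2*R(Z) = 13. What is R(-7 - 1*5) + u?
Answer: -63/2 ≈ -31.500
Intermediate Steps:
R(Z) = -13/2 (R(Z) = -½*13 = -13/2)
u = -25 (u = -7 - 18 = -25)
R(-7 - 1*5) + u = -13/2 - 25 = -63/2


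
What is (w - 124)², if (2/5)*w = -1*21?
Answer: 124609/4 ≈ 31152.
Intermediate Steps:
w = -105/2 (w = 5*(-1*21)/2 = (5/2)*(-21) = -105/2 ≈ -52.500)
(w - 124)² = (-105/2 - 124)² = (-353/2)² = 124609/4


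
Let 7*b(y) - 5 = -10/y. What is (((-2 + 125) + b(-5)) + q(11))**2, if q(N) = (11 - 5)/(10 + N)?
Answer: 756900/49 ≈ 15447.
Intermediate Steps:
b(y) = 5/7 - 10/(7*y) (b(y) = 5/7 + (-10/y)/7 = 5/7 - 10/(7*y))
q(N) = 6/(10 + N)
(((-2 + 125) + b(-5)) + q(11))**2 = (((-2 + 125) + (5/7)*(-2 - 5)/(-5)) + 6/(10 + 11))**2 = ((123 + (5/7)*(-1/5)*(-7)) + 6/21)**2 = ((123 + 1) + 6*(1/21))**2 = (124 + 2/7)**2 = (870/7)**2 = 756900/49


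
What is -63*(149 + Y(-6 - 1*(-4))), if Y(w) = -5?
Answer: -9072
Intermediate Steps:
-63*(149 + Y(-6 - 1*(-4))) = -63*(149 - 5) = -63*144 = -9072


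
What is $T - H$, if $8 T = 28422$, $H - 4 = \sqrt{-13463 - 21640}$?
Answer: $\frac{14195}{4} - i \sqrt{35103} \approx 3548.8 - 187.36 i$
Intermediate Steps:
$H = 4 + i \sqrt{35103}$ ($H = 4 + \sqrt{-13463 - 21640} = 4 + \sqrt{-35103} = 4 + i \sqrt{35103} \approx 4.0 + 187.36 i$)
$T = \frac{14211}{4}$ ($T = \frac{1}{8} \cdot 28422 = \frac{14211}{4} \approx 3552.8$)
$T - H = \frac{14211}{4} - \left(4 + i \sqrt{35103}\right) = \frac{14195}{4} - i \sqrt{35103}$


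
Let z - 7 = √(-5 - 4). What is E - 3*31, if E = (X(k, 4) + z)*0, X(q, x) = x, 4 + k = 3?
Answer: -93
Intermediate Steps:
k = -1 (k = -4 + 3 = -1)
z = 7 + 3*I (z = 7 + √(-5 - 4) = 7 + √(-9) = 7 + 3*I ≈ 7.0 + 3.0*I)
E = 0 (E = (4 + (7 + 3*I))*0 = (11 + 3*I)*0 = 0)
E - 3*31 = 0 - 3*31 = 0 - 93 = -93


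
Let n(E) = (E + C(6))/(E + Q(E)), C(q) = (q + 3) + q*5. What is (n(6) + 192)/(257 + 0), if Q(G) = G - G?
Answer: 399/514 ≈ 0.77626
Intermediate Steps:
C(q) = 3 + 6*q (C(q) = (3 + q) + 5*q = 3 + 6*q)
Q(G) = 0
n(E) = (39 + E)/E (n(E) = (E + (3 + 6*6))/(E + 0) = (E + (3 + 36))/E = (E + 39)/E = (39 + E)/E)
(n(6) + 192)/(257 + 0) = ((39 + 6)/6 + 192)/(257 + 0) = ((1/6)*45 + 192)/257 = (15/2 + 192)*(1/257) = (399/2)*(1/257) = 399/514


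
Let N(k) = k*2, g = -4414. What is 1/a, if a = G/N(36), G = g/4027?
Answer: -144972/2207 ≈ -65.687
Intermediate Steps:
N(k) = 2*k
G = -4414/4027 ≈ -1.0961
a = -2207/144972 (a = -4414/(4027*(2*36)) = -4414/4027/72 = -4414/4027*1/72 = -2207/144972 ≈ -0.015224)
1/a = 1/(-2207/144972) = -144972/2207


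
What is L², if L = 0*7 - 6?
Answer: 36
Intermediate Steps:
L = -6 (L = 0 - 6 = -6)
L² = (-6)² = 36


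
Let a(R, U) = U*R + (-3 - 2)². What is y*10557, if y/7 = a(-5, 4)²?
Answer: 1847475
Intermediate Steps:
a(R, U) = 25 + R*U (a(R, U) = R*U + (-5)² = R*U + 25 = 25 + R*U)
y = 175 (y = 7*(25 - 5*4)² = 7*(25 - 20)² = 7*5² = 7*25 = 175)
y*10557 = 175*10557 = 1847475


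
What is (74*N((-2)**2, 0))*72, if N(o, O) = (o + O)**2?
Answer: 85248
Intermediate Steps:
N(o, O) = (O + o)**2
(74*N((-2)**2, 0))*72 = (74*(0 + (-2)**2)**2)*72 = (74*(0 + 4)**2)*72 = (74*4**2)*72 = (74*16)*72 = 1184*72 = 85248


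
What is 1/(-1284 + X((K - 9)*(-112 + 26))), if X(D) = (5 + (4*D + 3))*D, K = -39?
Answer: 1/68193276 ≈ 1.4664e-8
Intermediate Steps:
X(D) = D*(8 + 4*D) (X(D) = (5 + (3 + 4*D))*D = (8 + 4*D)*D = D*(8 + 4*D))
1/(-1284 + X((K - 9)*(-112 + 26))) = 1/(-1284 + 4*((-39 - 9)*(-112 + 26))*(2 + (-39 - 9)*(-112 + 26))) = 1/(-1284 + 4*(-48*(-86))*(2 - 48*(-86))) = 1/(-1284 + 4*4128*(2 + 4128)) = 1/(-1284 + 4*4128*4130) = 1/(-1284 + 68194560) = 1/68193276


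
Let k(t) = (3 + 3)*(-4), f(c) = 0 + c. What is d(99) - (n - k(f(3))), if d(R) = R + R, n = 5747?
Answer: -5573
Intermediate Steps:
f(c) = c
d(R) = 2*R
k(t) = -24 (k(t) = 6*(-4) = -24)
d(99) - (n - k(f(3))) = 2*99 - (5747 - 1*(-24)) = 198 - (5747 + 24) = 198 - 1*5771 = 198 - 5771 = -5573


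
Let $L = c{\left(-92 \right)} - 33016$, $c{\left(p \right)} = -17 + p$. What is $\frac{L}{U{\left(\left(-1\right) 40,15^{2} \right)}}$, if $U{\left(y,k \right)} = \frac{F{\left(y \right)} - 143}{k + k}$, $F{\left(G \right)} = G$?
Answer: $\frac{4968750}{61} \approx 81455.0$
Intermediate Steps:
$U{\left(y,k \right)} = \frac{-143 + y}{2 k}$ ($U{\left(y,k \right)} = \frac{y - 143}{k + k} = \frac{-143 + y}{2 k}$)
$L = -33125$ ($L = \left(-17 - 92\right) - 33016 = -109 - 33016 = -33125$)
$\frac{L}{U{\left(\left(-1\right) 40,15^{2} \right)}} = - \frac{33125}{\frac{1}{2} \frac{1}{15^{2}} \left(-143 - 40\right)} = - \frac{33125}{\frac{1}{2} \cdot \frac{1}{225} \left(-143 - 40\right)} = - \frac{33125}{\frac{1}{2} \cdot \frac{1}{225} \left(-183\right)} = - \frac{33125}{- \frac{61}{150}} = \left(-33125\right) \left(- \frac{150}{61}\right) = \frac{4968750}{61}$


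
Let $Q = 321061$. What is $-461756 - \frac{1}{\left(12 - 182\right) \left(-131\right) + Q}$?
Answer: $- \frac{158535149237}{343331} \approx -4.6176 \cdot 10^{5}$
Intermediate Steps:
$-461756 - \frac{1}{\left(12 - 182\right) \left(-131\right) + Q} = -461756 - \frac{1}{\left(12 - 182\right) \left(-131\right) + 321061} = -461756 - \frac{1}{\left(-170\right) \left(-131\right) + 321061} = -461756 - \frac{1}{22270 + 321061} = -461756 - \frac{1}{343331} = - \frac{158535149237}{343331}$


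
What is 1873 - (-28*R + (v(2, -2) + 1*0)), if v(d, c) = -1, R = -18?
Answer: 1370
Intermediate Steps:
1873 - (-28*R + (v(2, -2) + 1*0)) = 1873 - (-28*(-18) + (-1 + 1*0)) = 1873 - (504 + (-1 + 0)) = 1873 - (504 - 1) = 1873 - 1*503 = 1873 - 503 = 1370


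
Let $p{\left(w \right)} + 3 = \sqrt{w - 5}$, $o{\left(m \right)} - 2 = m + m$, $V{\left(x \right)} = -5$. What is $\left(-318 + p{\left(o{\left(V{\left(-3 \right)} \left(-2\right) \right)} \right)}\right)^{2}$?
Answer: $\left(321 - \sqrt{17}\right)^{2} \approx 1.0041 \cdot 10^{5}$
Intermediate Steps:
$o{\left(m \right)} = 2 + 2 m$ ($o{\left(m \right)} = 2 + \left(m + m\right) = 2 + 2 m$)
$p{\left(w \right)} = -3 + \sqrt{-5 + w}$ ($p{\left(w \right)} = -3 + \sqrt{w - 5} = -3 + \sqrt{-5 + w}$)
$\left(-318 + p{\left(o{\left(V{\left(-3 \right)} \left(-2\right) \right)} \right)}\right)^{2} = \left(-318 - \left(3 - \sqrt{-5 + \left(2 + 2 \left(\left(-5\right) \left(-2\right)\right)\right)}\right)\right)^{2} = \left(-318 - \left(3 - \sqrt{-5 + \left(2 + 2 \cdot 10\right)}\right)\right)^{2} = \left(-318 - \left(3 - \sqrt{-5 + \left(2 + 20\right)}\right)\right)^{2} = \left(-318 - \left(3 - \sqrt{-5 + 22}\right)\right)^{2} = \left(-318 - \left(3 - \sqrt{17}\right)\right)^{2} = \left(-321 + \sqrt{17}\right)^{2}$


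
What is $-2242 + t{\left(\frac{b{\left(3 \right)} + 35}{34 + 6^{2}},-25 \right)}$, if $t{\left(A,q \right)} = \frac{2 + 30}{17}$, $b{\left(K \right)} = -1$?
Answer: $- \frac{38082}{17} \approx -2240.1$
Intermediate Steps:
$t{\left(A,q \right)} = \frac{32}{17}$ ($t{\left(A,q \right)} = 32 \cdot \frac{1}{17} = \frac{32}{17}$)
$-2242 + t{\left(\frac{b{\left(3 \right)} + 35}{34 + 6^{2}},-25 \right)} = -2242 + \frac{32}{17} = - \frac{38082}{17}$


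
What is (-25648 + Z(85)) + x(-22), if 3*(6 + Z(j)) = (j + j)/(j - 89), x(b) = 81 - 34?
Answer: -153727/6 ≈ -25621.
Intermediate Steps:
x(b) = 47
Z(j) = -6 + 2*j/(3*(-89 + j)) (Z(j) = -6 + ((j + j)/(j - 89))/3 = -6 + ((2*j)/(-89 + j))/3 = -6 + (2*j/(-89 + j))/3 = -6 + 2*j/(3*(-89 + j)))
(-25648 + Z(85)) + x(-22) = (-25648 + 2*(801 - 8*85)/(3*(-89 + 85))) + 47 = (-25648 + (2/3)*(801 - 680)/(-4)) + 47 = (-25648 + (2/3)*(-1/4)*121) + 47 = (-25648 - 121/6) + 47 = -154009/6 + 47 = -153727/6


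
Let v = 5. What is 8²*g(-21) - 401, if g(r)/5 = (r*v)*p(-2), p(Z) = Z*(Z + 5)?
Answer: 201199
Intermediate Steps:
p(Z) = Z*(5 + Z)
g(r) = -150*r (g(r) = 5*((r*5)*(-2*(5 - 2))) = 5*((5*r)*(-2*3)) = 5*((5*r)*(-6)) = 5*(-30*r) = -150*r)
8²*g(-21) - 401 = 8²*(-150*(-21)) - 401 = 64*3150 - 401 = 201600 - 401 = 201199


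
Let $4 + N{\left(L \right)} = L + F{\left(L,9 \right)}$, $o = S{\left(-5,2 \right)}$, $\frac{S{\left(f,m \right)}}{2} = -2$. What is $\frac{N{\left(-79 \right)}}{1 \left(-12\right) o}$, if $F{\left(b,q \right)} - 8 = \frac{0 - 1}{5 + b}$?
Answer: $- \frac{5549}{3552} \approx -1.5622$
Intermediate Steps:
$S{\left(f,m \right)} = -4$ ($S{\left(f,m \right)} = 2 \left(-2\right) = -4$)
$o = -4$
$F{\left(b,q \right)} = 8 - \frac{1}{5 + b}$ ($F{\left(b,q \right)} = 8 + \frac{0 - 1}{5 + b} = 8 - \frac{1}{5 + b}$)
$N{\left(L \right)} = -4 + L + \frac{39 + 8 L}{5 + L}$ ($N{\left(L \right)} = -4 + \left(L + \frac{39 + 8 L}{5 + L}\right) = -4 + L + \frac{39 + 8 L}{5 + L}$)
$\frac{N{\left(-79 \right)}}{1 \left(-12\right) o} = \frac{\frac{1}{5 - 79} \left(19 + \left(-79\right)^{2} + 9 \left(-79\right)\right)}{1 \left(-12\right) \left(-4\right)} = \frac{\frac{1}{-74} \left(19 + 6241 - 711\right)}{\left(-12\right) \left(-4\right)} = \frac{\left(- \frac{1}{74}\right) 5549}{48} = \left(- \frac{5549}{74}\right) \frac{1}{48} = - \frac{5549}{3552}$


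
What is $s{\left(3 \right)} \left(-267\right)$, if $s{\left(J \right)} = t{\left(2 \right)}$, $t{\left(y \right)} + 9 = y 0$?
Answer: $2403$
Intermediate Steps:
$t{\left(y \right)} = -9$ ($t{\left(y \right)} = -9 + y 0 = -9 + 0 = -9$)
$s{\left(J \right)} = -9$
$s{\left(3 \right)} \left(-267\right) = \left(-9\right) \left(-267\right) = 2403$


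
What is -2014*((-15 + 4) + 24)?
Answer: -26182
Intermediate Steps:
-2014*((-15 + 4) + 24) = -2014*(-11 + 24) = -2014*13 = -26182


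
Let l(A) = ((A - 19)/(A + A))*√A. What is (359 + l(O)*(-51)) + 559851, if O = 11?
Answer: 560210 + 204*√11/11 ≈ 5.6027e+5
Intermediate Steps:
l(A) = (-19 + A)/(2*√A) (l(A) = ((-19 + A)/((2*A)))*√A = ((-19 + A)*(1/(2*A)))*√A = ((-19 + A)/(2*A))*√A = (-19 + A)/(2*√A))
(359 + l(O)*(-51)) + 559851 = (359 + ((-19 + 11)/(2*√11))*(-51)) + 559851 = (359 + ((½)*(√11/11)*(-8))*(-51)) + 559851 = (359 - 4*√11/11*(-51)) + 559851 = (359 + 204*√11/11) + 559851 = 560210 + 204*√11/11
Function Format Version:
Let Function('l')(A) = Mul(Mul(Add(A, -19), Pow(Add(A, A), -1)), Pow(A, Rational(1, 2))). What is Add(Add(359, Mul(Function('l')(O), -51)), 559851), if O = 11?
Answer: Add(560210, Mul(Rational(204, 11), Pow(11, Rational(1, 2)))) ≈ 5.6027e+5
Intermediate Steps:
Function('l')(A) = Mul(Rational(1, 2), Pow(A, Rational(-1, 2)), Add(-19, A)) (Function('l')(A) = Mul(Mul(Add(-19, A), Pow(Mul(2, A), -1)), Pow(A, Rational(1, 2))) = Mul(Mul(Add(-19, A), Mul(Rational(1, 2), Pow(A, -1))), Pow(A, Rational(1, 2))) = Mul(Mul(Rational(1, 2), Pow(A, -1), Add(-19, A)), Pow(A, Rational(1, 2))) = Mul(Rational(1, 2), Pow(A, Rational(-1, 2)), Add(-19, A)))
Add(Add(359, Mul(Function('l')(O), -51)), 559851) = Add(Add(359, Mul(Mul(Rational(1, 2), Pow(11, Rational(-1, 2)), Add(-19, 11)), -51)), 559851) = Add(Add(359, Mul(Mul(Rational(1, 2), Mul(Rational(1, 11), Pow(11, Rational(1, 2))), -8), -51)), 559851) = Add(Add(359, Mul(Mul(Rational(-4, 11), Pow(11, Rational(1, 2))), -51)), 559851) = Add(Add(359, Mul(Rational(204, 11), Pow(11, Rational(1, 2)))), 559851) = Add(560210, Mul(Rational(204, 11), Pow(11, Rational(1, 2))))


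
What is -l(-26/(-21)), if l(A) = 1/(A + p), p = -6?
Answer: 21/100 ≈ 0.21000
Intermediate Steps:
l(A) = 1/(-6 + A) (l(A) = 1/(A - 6) = 1/(-6 + A))
-l(-26/(-21)) = -1/(-6 - 26/(-21)) = -1/(-6 - 26*(-1/21)) = -1/(-6 + 26/21) = -1/(-100/21) = -1*(-21/100) = 21/100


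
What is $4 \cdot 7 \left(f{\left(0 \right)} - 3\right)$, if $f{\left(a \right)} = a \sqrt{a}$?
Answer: $-84$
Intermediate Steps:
$f{\left(a \right)} = a^{\frac{3}{2}}$
$4 \cdot 7 \left(f{\left(0 \right)} - 3\right) = 4 \cdot 7 \left(0^{\frac{3}{2}} - 3\right) = 28 \left(0 - 3\right) = 28 \left(-3\right) = -84$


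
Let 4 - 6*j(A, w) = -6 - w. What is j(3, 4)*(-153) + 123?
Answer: -234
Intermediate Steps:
j(A, w) = 5/3 + w/6 (j(A, w) = ⅔ - (-6 - w)/6 = ⅔ + (1 + w/6) = 5/3 + w/6)
j(3, 4)*(-153) + 123 = (5/3 + (⅙)*4)*(-153) + 123 = (5/3 + ⅔)*(-153) + 123 = (7/3)*(-153) + 123 = -357 + 123 = -234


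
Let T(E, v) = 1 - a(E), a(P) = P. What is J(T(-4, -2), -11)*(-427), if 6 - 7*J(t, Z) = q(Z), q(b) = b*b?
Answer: 7015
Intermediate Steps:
q(b) = b²
T(E, v) = 1 - E
J(t, Z) = 6/7 - Z²/7
J(T(-4, -2), -11)*(-427) = (6/7 - ⅐*(-11)²)*(-427) = (6/7 - ⅐*121)*(-427) = (6/7 - 121/7)*(-427) = -115/7*(-427) = 7015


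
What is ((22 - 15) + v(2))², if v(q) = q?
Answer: 81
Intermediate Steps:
((22 - 15) + v(2))² = ((22 - 15) + 2)² = (7 + 2)² = 9² = 81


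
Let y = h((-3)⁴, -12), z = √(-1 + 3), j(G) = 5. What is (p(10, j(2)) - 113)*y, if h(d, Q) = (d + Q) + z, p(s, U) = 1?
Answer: -7728 - 112*√2 ≈ -7886.4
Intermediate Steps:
z = √2 ≈ 1.4142
h(d, Q) = Q + d + √2 (h(d, Q) = (d + Q) + √2 = (Q + d) + √2 = Q + d + √2)
y = 69 + √2 (y = -12 + (-3)⁴ + √2 = -12 + 81 + √2 = 69 + √2 ≈ 70.414)
(p(10, j(2)) - 113)*y = (1 - 113)*(69 + √2) = -112*(69 + √2) = -7728 - 112*√2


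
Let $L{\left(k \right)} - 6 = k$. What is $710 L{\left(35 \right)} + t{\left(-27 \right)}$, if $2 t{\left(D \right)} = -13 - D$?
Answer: $29117$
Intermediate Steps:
$t{\left(D \right)} = - \frac{13}{2} - \frac{D}{2}$ ($t{\left(D \right)} = \frac{-13 - D}{2} = - \frac{13}{2} - \frac{D}{2}$)
$L{\left(k \right)} = 6 + k$
$710 L{\left(35 \right)} + t{\left(-27 \right)} = 710 \left(6 + 35\right) - -7 = 710 \cdot 41 + \left(- \frac{13}{2} + \frac{27}{2}\right) = 29110 + 7 = 29117$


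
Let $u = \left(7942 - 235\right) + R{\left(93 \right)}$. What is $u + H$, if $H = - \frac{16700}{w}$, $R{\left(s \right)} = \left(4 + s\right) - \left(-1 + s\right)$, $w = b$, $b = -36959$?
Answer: $\frac{285044508}{36959} \approx 7712.5$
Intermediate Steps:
$w = -36959$
$R{\left(s \right)} = 5$
$u = 7712$ ($u = \left(7942 - 235\right) + 5 = 7707 + 5 = 7712$)
$H = \frac{16700}{36959}$ ($H = - \frac{16700}{-36959} = \left(-16700\right) \left(- \frac{1}{36959}\right) = \frac{16700}{36959} \approx 0.45185$)
$u + H = 7712 + \frac{16700}{36959} = \frac{285044508}{36959}$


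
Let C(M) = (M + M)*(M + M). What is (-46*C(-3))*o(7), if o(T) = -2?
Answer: 3312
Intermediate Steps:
C(M) = 4*M² (C(M) = (2*M)*(2*M) = 4*M²)
(-46*C(-3))*o(7) = -184*(-3)²*(-2) = -184*9*(-2) = -46*36*(-2) = -1656*(-2) = 3312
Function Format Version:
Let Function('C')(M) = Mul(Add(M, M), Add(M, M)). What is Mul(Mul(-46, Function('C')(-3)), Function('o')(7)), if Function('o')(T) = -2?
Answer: 3312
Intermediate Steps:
Function('C')(M) = Mul(4, Pow(M, 2)) (Function('C')(M) = Mul(Mul(2, M), Mul(2, M)) = Mul(4, Pow(M, 2)))
Mul(Mul(-46, Function('C')(-3)), Function('o')(7)) = Mul(Mul(-46, Mul(4, Pow(-3, 2))), -2) = Mul(Mul(-46, Mul(4, 9)), -2) = Mul(Mul(-46, 36), -2) = Mul(-1656, -2) = 3312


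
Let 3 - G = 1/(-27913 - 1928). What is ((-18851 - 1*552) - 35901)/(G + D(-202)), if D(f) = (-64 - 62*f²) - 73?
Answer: 1650326664/75497192861 ≈ 0.021859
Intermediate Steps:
G = 89524/29841 (G = 3 - 1/(-27913 - 1928) = 3 - 1/(-29841) = 3 - 1*(-1/29841) = 3 + 1/29841 = 89524/29841 ≈ 3.0000)
D(f) = -137 - 62*f²
((-18851 - 1*552) - 35901)/(G + D(-202)) = ((-18851 - 1*552) - 35901)/(89524/29841 + (-137 - 62*(-202)²)) = ((-18851 - 552) - 35901)/(89524/29841 + (-137 - 62*40804)) = (-19403 - 35901)/(89524/29841 + (-137 - 2529848)) = -55304/(89524/29841 - 2529985) = -55304/(-75497192861/29841) = -55304*(-29841/75497192861) = 1650326664/75497192861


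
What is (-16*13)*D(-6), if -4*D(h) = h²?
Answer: 1872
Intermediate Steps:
D(h) = -h²/4
(-16*13)*D(-6) = (-16*13)*(-¼*(-6)²) = -(-52)*36 = -208*(-9) = 1872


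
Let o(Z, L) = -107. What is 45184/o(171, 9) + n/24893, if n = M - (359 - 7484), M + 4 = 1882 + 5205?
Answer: -1123245056/2663551 ≈ -421.71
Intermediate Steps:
M = 7083 (M = -4 + (1882 + 5205) = -4 + 7087 = 7083)
n = 14208 (n = 7083 - (359 - 7484) = 7083 - 1*(-7125) = 7083 + 7125 = 14208)
45184/o(171, 9) + n/24893 = 45184/(-107) + 14208/24893 = 45184*(-1/107) + 14208*(1/24893) = -45184/107 + 14208/24893 = -1123245056/2663551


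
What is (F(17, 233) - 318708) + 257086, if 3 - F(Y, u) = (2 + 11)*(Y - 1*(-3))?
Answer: -61879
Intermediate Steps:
F(Y, u) = -36 - 13*Y (F(Y, u) = 3 - (2 + 11)*(Y - 1*(-3)) = 3 - 13*(Y + 3) = 3 - 13*(3 + Y) = 3 - (39 + 13*Y) = 3 + (-39 - 13*Y) = -36 - 13*Y)
(F(17, 233) - 318708) + 257086 = ((-36 - 13*17) - 318708) + 257086 = ((-36 - 221) - 318708) + 257086 = (-257 - 318708) + 257086 = -318965 + 257086 = -61879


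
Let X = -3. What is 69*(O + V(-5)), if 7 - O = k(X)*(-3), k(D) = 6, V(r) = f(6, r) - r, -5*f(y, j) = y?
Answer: 9936/5 ≈ 1987.2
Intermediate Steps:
f(y, j) = -y/5
V(r) = -6/5 - r (V(r) = -⅕*6 - r = -6/5 - r)
O = 25 (O = 7 - 6*(-3) = 7 - 1*(-18) = 7 + 18 = 25)
69*(O + V(-5)) = 69*(25 + (-6/5 - 1*(-5))) = 69*(25 + (-6/5 + 5)) = 69*(25 + 19/5) = 69*(144/5) = 9936/5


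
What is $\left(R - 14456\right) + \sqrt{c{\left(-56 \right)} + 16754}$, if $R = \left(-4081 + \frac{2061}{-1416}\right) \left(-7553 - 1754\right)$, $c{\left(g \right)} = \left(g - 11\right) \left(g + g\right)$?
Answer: $\frac{17927011901}{472} + \sqrt{24258} \approx 3.7981 \cdot 10^{7}$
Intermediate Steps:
$c{\left(g \right)} = 2 g \left(-11 + g\right)$ ($c{\left(g \right)} = \left(-11 + g\right) 2 g = 2 g \left(-11 + g\right)$)
$R = \frac{17933835133}{472}$ ($R = \left(-4081 + 2061 \left(- \frac{1}{1416}\right)\right) \left(-9307\right) = \left(-4081 - \frac{687}{472}\right) \left(-9307\right) = \left(- \frac{1926919}{472}\right) \left(-9307\right) = \frac{17933835133}{472} \approx 3.7995 \cdot 10^{7}$)
$\left(R - 14456\right) + \sqrt{c{\left(-56 \right)} + 16754} = \left(\frac{17933835133}{472} - 14456\right) + \sqrt{2 \left(-56\right) \left(-11 - 56\right) + 16754} = \frac{17927011901}{472} + \sqrt{2 \left(-56\right) \left(-67\right) + 16754} = \frac{17927011901}{472} + \sqrt{7504 + 16754} = \frac{17927011901}{472} + \sqrt{24258}$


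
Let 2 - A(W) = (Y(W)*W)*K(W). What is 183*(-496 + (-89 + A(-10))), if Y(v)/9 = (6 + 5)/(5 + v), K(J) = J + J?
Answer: 617991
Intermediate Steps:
K(J) = 2*J
Y(v) = 99/(5 + v) (Y(v) = 9*((6 + 5)/(5 + v)) = 9*(11/(5 + v)) = 99/(5 + v))
A(W) = 2 - 198*W**2/(5 + W) (A(W) = 2 - (99/(5 + W))*W*2*W = 2 - 99*W/(5 + W)*2*W = 2 - 198*W**2/(5 + W))
183*(-496 + (-89 + A(-10))) = 183*(-496 + (-89 + 2*(5 - 10 - 99*(-10)**2)/(5 - 10))) = 183*(-496 + (-89 + 2*(5 - 10 - 99*100)/(-5))) = 183*(-496 + (-89 + 2*(-1/5)*(5 - 10 - 9900))) = 183*(-496 + (-89 + 2*(-1/5)*(-9905))) = 183*(-496 + (-89 + 3962)) = 183*(-496 + 3873) = 183*3377 = 617991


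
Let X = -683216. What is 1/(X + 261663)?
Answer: -1/421553 ≈ -2.3722e-6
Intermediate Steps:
1/(X + 261663) = 1/(-683216 + 261663) = 1/(-421553) = -1/421553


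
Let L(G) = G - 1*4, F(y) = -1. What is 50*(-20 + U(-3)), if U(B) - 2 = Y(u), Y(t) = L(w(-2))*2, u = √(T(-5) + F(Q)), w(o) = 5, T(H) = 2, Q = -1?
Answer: -800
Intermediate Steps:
L(G) = -4 + G (L(G) = G - 4 = -4 + G)
u = 1 (u = √(2 - 1) = √1 = 1)
Y(t) = 2 (Y(t) = (-4 + 5)*2 = 1*2 = 2)
U(B) = 4 (U(B) = 2 + 2 = 4)
50*(-20 + U(-3)) = 50*(-20 + 4) = 50*(-16) = -800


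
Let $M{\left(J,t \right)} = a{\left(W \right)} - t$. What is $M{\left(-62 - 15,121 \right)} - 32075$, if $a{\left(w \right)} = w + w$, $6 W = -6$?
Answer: $-32198$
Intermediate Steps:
$W = -1$ ($W = \frac{1}{6} \left(-6\right) = -1$)
$a{\left(w \right)} = 2 w$
$M{\left(J,t \right)} = -2 - t$ ($M{\left(J,t \right)} = 2 \left(-1\right) - t = -2 - t$)
$M{\left(-62 - 15,121 \right)} - 32075 = \left(-2 - 121\right) - 32075 = -123 - 32075 = -32198$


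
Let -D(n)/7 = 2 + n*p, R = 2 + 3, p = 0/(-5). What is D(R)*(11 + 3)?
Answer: -196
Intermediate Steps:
p = 0 (p = 0*(-⅕) = 0)
R = 5
D(n) = -14 (D(n) = -7*(2 + n*0) = -7*(2 + 0) = -7*2 = -14)
D(R)*(11 + 3) = -14*(11 + 3) = -14*14 = -196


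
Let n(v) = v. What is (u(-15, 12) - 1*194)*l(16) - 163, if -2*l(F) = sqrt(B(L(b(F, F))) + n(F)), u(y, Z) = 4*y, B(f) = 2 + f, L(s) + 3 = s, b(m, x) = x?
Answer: -163 + 127*sqrt(31) ≈ 544.11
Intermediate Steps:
L(s) = -3 + s
l(F) = -sqrt(-1 + 2*F)/2 (l(F) = -sqrt((2 + (-3 + F)) + F)/2 = -sqrt((-1 + F) + F)/2 = -sqrt(-1 + 2*F)/2)
(u(-15, 12) - 1*194)*l(16) - 163 = (4*(-15) - 1*194)*(-sqrt(-1 + 2*16)/2) - 163 = (-60 - 194)*(-sqrt(-1 + 32)/2) - 163 = -(-127)*sqrt(31) - 163 = 127*sqrt(31) - 163 = -163 + 127*sqrt(31)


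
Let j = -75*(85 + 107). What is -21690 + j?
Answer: -36090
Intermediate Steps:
j = -14400 (j = -75*192 = -14400)
-21690 + j = -21690 - 14400 = -36090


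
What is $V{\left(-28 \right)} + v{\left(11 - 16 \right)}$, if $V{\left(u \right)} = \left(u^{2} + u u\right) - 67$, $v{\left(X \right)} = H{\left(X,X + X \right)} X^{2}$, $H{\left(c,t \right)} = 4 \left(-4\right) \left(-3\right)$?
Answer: $2701$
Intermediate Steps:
$H{\left(c,t \right)} = 48$ ($H{\left(c,t \right)} = \left(-16\right) \left(-3\right) = 48$)
$v{\left(X \right)} = 48 X^{2}$
$V{\left(u \right)} = -67 + 2 u^{2}$ ($V{\left(u \right)} = \left(u^{2} + u^{2}\right) - 67 = 2 u^{2} - 67 = -67 + 2 u^{2}$)
$V{\left(-28 \right)} + v{\left(11 - 16 \right)} = \left(-67 + 2 \left(-28\right)^{2}\right) + 48 \left(11 - 16\right)^{2} = \left(-67 + 2 \cdot 784\right) + 48 \left(11 - 16\right)^{2} = \left(-67 + 1568\right) + 48 \left(-5\right)^{2} = 1501 + 48 \cdot 25 = 1501 + 1200 = 2701$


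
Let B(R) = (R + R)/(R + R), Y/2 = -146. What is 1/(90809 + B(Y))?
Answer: 1/90810 ≈ 1.1012e-5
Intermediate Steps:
Y = -292 (Y = 2*(-146) = -292)
B(R) = 1 (B(R) = (2*R)/((2*R)) = (2*R)*(1/(2*R)) = 1)
1/(90809 + B(Y)) = 1/(90809 + 1) = 1/90810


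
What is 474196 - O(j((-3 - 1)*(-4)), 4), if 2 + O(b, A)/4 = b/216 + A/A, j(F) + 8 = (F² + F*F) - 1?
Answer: 25606297/54 ≈ 4.7419e+5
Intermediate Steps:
j(F) = -9 + 2*F² (j(F) = -8 + ((F² + F*F) - 1) = -8 + ((F² + F²) - 1) = -8 + (2*F² - 1) = -8 + (-1 + 2*F²) = -9 + 2*F²)
O(b, A) = -4 + b/54 (O(b, A) = -8 + 4*(b/216 + A/A) = -8 + 4*(b*(1/216) + 1) = -8 + 4*(b/216 + 1) = -8 + 4*(1 + b/216) = -8 + (4 + b/54) = -4 + b/54)
474196 - O(j((-3 - 1)*(-4)), 4) = 474196 - (-4 + (-9 + 2*((-3 - 1)*(-4))²)/54) = 474196 - (-4 + (-9 + 2*(-4*(-4))²)/54) = 474196 - (-4 + (-9 + 2*16²)/54) = 474196 - (-4 + (-9 + 2*256)/54) = 474196 - (-4 + (-9 + 512)/54) = 474196 - (-4 + (1/54)*503) = 474196 - (-4 + 503/54) = 474196 - 1*287/54 = 474196 - 287/54 = 25606297/54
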